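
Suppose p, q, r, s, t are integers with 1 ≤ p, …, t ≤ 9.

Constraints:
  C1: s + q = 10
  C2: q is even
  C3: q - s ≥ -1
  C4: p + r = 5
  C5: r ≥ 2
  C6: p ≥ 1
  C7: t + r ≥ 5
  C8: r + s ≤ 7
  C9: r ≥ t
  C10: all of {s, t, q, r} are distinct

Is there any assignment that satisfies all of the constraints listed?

Try p = 2, q = 6, r = 3, s = 4, t = 2.
Check constraint 1: s + q = 10; constraint 3: q - s = 2; constraint 4: p + r = 5. The remaining constraints are straightforward to verify.

Satisfiable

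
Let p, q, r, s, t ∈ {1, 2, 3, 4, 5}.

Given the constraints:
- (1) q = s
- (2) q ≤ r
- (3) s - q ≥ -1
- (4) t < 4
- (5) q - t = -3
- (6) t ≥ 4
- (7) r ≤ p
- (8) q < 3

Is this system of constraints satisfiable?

Unsatisfiable

From constraint 6: t ≥ 4. From constraint 4: t ≤ 3. But 3 < 4, so no value of t works.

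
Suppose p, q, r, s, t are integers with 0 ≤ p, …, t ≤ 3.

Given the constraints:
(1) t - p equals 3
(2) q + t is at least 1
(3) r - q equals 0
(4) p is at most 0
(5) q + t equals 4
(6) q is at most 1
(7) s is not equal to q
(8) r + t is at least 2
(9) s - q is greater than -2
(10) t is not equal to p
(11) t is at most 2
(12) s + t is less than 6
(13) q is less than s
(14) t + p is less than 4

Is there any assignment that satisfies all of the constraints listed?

From constraint 6: q ≤ 1. From constraint 11: t ≤ 2. Hence q + t ≤ 3. But constraint 5 requires q + t = 4, and 4 > 3. Contradiction.

Unsatisfiable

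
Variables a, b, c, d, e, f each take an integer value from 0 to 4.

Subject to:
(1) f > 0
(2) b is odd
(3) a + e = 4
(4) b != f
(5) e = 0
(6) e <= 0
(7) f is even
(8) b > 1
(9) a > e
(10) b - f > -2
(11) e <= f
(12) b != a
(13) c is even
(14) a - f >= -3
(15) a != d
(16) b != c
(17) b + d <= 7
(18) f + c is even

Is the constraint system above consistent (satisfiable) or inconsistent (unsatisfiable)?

Satisfiable

Setting (a, b, c, d, e, f) = (4, 3, 0, 2, 0, 4) satisfies everything: constraint 3: a + e = 4; constraint 10: b - f = -1, and the others follow.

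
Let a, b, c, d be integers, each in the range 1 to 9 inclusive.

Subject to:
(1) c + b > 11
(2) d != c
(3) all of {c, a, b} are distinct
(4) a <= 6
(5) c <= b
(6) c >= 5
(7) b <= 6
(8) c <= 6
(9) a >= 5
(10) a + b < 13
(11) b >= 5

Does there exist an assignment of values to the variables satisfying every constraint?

Unsatisfiable

Constraints 4, 6, 7, 8, 9, and 11 confine each of c, a, b to the 2 values {5, 6}.
Constraint 3 requires all 3 of them to be distinct, but only 2 values are available — impossible by the pigeonhole principle.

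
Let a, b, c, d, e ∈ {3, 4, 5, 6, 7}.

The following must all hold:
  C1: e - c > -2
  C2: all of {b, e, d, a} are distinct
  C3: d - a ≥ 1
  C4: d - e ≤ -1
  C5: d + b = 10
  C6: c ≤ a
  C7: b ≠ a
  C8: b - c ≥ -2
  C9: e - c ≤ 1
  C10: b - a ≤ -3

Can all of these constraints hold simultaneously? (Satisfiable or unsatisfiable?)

Unsatisfiable

Constraints 3, 4, 8, 9, and 10 give b − c ≥ -2, c − e ≥ -1, e − d ≥ 1, d − a ≥ 1, a − b ≥ 3.
Adding all 5 inequalities: the left sides telescope to 0, and the right sides sum to (-2) + (-1) + 1 + 1 + 3 = 2. So 0 ≥ 2, which is false.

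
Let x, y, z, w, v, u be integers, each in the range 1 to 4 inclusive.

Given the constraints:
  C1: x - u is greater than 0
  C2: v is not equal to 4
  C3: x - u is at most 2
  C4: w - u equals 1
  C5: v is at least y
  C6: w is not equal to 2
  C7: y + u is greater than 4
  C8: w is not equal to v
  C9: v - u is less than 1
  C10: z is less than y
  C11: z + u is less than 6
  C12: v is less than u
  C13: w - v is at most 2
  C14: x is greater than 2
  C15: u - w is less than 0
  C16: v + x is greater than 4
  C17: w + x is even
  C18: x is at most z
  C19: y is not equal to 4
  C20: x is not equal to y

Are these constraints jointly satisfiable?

Unsatisfiable

Constraints 1, 5, 10, 12, and 18 give y ≤ v, v < u, u < x, x ≤ z, z < y. Chaining: y ≤ v < u < x ≤ z < y, which forces y < y — impossible.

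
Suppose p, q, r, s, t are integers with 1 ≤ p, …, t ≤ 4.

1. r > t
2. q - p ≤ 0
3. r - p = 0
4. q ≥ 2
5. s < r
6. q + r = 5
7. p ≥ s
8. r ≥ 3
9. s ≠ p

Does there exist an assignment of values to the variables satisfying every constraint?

Satisfiable

Take p = 3, q = 2, r = 3, s = 2, t = 1. Then constraint 2: q - p = -1; constraint 3: r - p = 0; constraint 6: q + r = 5, and every other listed constraint is also met.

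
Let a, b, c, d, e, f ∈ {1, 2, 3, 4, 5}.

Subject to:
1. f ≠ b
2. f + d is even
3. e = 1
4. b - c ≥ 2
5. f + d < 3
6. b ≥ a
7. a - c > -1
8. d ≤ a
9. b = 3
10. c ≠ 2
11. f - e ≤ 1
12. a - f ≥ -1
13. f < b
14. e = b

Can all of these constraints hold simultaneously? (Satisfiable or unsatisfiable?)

Constraint 3 fixes e = 1 and constraint 9 fixes b = 3, but constraint 14 requires e = b. Since 1 ≠ 3, contradiction.

Unsatisfiable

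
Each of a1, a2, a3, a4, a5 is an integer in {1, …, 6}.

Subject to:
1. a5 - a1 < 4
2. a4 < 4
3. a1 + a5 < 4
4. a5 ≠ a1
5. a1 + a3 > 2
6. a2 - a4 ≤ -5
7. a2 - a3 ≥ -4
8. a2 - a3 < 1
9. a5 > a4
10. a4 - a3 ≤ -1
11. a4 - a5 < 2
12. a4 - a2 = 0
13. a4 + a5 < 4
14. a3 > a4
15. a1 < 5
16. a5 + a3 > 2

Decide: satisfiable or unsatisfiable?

Unsatisfiable

Constraints 6, 7, and 10 give a2 − a3 ≥ -4, a3 − a4 ≥ 1, a4 − a2 ≥ 5.
Adding all 3 inequalities: the left sides telescope to 0, and the right sides sum to (-4) + 1 + 5 = 2. So 0 ≥ 2, which is false.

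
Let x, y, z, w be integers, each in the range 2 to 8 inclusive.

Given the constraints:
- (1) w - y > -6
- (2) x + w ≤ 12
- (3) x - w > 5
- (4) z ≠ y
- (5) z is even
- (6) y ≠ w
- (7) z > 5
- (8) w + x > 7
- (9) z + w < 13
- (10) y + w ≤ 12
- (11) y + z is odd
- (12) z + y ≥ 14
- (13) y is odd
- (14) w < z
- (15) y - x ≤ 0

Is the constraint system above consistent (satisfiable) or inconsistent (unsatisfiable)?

Try x = 8, y = 7, z = 8, w = 2.
Check constraint 1: w - y = -5; constraint 2: x + w = 10. The remaining constraints are straightforward to verify.

Satisfiable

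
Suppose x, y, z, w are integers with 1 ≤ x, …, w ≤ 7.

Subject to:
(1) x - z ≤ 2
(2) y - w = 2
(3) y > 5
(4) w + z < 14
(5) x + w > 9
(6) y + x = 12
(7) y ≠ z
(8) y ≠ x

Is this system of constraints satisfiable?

Take x = 5, y = 7, z = 6, w = 5. Then constraint 1: x - z = -1; constraint 2: y - w = 2, and every other listed constraint is also met.

Satisfiable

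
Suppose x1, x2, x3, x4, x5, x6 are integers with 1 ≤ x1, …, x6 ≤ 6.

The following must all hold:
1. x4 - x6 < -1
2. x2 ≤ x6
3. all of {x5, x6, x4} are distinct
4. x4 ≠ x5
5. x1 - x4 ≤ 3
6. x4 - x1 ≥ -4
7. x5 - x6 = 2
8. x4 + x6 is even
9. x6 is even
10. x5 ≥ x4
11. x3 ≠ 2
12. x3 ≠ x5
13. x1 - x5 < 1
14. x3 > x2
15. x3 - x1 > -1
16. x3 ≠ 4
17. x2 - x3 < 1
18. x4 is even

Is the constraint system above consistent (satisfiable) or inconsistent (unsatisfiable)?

Satisfiable

One satisfying assignment is x1 = 5, x2 = 4, x3 = 5, x4 = 2, x5 = 6, x6 = 4.
For the less obvious constraints — constraint 1: x4 - x6 = -2; constraint 5: x1 - x4 = 3; constraint 6: x4 - x1 = -3 — and the others hold by inspection.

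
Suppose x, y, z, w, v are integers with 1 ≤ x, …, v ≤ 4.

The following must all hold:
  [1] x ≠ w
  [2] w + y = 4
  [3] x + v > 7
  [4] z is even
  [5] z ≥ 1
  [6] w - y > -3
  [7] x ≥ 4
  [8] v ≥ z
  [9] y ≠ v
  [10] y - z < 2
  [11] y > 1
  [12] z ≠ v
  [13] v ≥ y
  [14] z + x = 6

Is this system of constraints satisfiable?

One satisfying assignment is x = 4, y = 3, z = 2, w = 1, v = 4.
For the less obvious constraints — constraint 2: w + y = 4; constraint 3: x + v = 8; constraint 6: w - y = -2 — and the others hold by inspection.

Satisfiable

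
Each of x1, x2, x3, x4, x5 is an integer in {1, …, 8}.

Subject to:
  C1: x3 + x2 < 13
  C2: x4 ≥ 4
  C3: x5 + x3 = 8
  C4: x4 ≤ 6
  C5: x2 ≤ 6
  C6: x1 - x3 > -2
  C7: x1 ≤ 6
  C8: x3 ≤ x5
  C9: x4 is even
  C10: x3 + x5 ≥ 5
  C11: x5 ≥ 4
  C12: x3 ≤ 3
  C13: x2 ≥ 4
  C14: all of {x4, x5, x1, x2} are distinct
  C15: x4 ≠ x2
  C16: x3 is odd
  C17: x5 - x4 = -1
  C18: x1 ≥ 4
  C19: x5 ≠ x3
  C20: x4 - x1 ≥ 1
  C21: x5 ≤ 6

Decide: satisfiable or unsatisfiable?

Unsatisfiable

Constraints 2, 4, 5, 7, 11, 13, 18, and 21 confine each of x4, x5, x1, x2 to the 3 values {4, …, 6}.
Constraint 14 requires all 4 of them to be distinct, but only 3 values are available — impossible by the pigeonhole principle.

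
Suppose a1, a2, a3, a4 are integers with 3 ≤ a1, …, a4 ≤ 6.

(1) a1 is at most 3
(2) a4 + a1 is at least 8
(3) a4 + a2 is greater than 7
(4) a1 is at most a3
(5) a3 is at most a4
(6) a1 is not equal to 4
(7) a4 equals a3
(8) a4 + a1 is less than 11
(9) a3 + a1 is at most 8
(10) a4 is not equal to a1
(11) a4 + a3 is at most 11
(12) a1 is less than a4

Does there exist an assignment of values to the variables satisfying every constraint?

Satisfiable

Setting (a1, a2, a3, a4) = (3, 3, 5, 5) satisfies everything: constraint 2: a4 + a1 = 8; constraint 3: a4 + a2 = 8, and the others follow.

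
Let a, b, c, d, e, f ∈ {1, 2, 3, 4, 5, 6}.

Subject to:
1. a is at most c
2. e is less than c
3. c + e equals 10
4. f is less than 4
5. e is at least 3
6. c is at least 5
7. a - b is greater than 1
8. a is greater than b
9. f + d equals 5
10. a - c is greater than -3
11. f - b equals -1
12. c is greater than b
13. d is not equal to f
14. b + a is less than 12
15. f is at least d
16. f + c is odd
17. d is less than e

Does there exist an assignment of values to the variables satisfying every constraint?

Satisfiable

The assignment a = 6, b = 4, c = 6, d = 2, e = 4, f = 3 works:
  constraint 3 holds since c + e = 10.
  constraint 7 holds since a - b = 2.
  constraint 9 holds since f + d = 5.
The rest check out directly.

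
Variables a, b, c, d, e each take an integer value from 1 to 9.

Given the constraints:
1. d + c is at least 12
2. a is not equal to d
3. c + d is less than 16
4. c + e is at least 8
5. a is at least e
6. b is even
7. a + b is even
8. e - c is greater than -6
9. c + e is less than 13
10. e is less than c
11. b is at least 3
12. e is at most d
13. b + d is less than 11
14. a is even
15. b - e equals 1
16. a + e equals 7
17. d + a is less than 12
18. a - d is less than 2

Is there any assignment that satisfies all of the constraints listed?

Satisfiable

One satisfying assignment is a = 4, b = 4, c = 8, d = 5, e = 3.
For the less obvious constraints — constraint 1: d + c = 13; constraint 3: c + d = 13 — and the others hold by inspection.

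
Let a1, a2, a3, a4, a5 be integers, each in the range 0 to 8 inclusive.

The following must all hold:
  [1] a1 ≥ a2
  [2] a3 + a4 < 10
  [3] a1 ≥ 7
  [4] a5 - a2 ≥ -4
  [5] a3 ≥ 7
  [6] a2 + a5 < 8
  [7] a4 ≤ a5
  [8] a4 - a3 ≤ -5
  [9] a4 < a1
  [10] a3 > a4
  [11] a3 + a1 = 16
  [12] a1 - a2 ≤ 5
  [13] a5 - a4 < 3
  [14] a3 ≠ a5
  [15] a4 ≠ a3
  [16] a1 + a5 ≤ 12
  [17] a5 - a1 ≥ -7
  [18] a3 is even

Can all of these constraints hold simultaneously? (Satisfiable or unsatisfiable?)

Take a1 = 8, a2 = 4, a3 = 8, a4 = 1, a5 = 2. Then constraint 2: a3 + a4 = 9; constraint 4: a5 - a2 = -2, and every other listed constraint is also met.

Satisfiable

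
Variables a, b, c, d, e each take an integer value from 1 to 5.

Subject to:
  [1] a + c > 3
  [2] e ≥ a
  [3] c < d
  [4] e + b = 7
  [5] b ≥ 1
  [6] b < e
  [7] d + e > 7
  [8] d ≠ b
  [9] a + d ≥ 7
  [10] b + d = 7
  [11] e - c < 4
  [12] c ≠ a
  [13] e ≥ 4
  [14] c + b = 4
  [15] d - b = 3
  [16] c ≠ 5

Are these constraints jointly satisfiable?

One satisfying assignment is a = 3, b = 2, c = 2, d = 5, e = 5.
For the less obvious constraints — constraint 1: a + c = 5; constraint 4: e + b = 7 — and the others hold by inspection.

Satisfiable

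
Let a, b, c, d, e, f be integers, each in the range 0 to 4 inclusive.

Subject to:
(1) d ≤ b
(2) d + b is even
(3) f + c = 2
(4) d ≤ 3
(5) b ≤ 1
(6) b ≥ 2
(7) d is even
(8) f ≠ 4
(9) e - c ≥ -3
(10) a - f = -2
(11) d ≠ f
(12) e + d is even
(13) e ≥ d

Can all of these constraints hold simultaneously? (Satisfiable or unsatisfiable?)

Unsatisfiable

From constraint 6: b ≥ 2. From constraint 5: b ≤ 1. But 1 < 2, so no value of b works.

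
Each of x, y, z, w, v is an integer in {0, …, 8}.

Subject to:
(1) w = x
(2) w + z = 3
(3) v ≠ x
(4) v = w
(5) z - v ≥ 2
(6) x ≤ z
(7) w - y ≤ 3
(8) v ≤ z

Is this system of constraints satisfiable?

From constraints 1 and 4, v = w = x, so v = x. But constraint 3 says v ≠ x. Contradiction.

Unsatisfiable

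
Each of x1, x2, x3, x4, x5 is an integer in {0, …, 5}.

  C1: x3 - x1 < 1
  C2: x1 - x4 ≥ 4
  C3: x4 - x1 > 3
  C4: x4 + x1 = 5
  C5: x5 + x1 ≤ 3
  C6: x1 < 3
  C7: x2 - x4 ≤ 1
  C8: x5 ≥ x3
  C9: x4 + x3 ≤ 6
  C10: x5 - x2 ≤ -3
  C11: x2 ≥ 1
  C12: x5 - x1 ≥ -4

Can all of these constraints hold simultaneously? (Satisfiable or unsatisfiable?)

Unsatisfiable

Constraints 2, 7, 10, and 12 give x2 − x5 ≥ 3, x5 − x1 ≥ -4, x1 − x4 ≥ 4, x4 − x2 ≥ -1.
Adding all 4 inequalities: the left sides telescope to 0, and the right sides sum to 3 + (-4) + 4 + (-1) = 2. So 0 ≥ 2, which is false.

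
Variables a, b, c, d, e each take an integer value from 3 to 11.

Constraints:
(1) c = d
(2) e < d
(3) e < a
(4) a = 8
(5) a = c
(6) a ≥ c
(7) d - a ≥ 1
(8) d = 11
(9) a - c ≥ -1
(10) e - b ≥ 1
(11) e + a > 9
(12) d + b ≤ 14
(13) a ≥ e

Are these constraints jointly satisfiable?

Unsatisfiable

Constraint 4 fixes a = 8 and constraint 8 fixes d = 11. Constraints 1 and 5 give a = c = d, so a = d. But 8 ≠ 11 — contradiction.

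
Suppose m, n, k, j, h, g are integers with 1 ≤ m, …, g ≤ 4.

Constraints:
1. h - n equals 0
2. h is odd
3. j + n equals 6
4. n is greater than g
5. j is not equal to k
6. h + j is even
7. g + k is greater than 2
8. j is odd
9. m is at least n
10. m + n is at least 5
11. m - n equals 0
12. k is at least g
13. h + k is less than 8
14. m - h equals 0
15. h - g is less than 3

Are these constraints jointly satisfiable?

Satisfiable

Take m = 3, n = 3, k = 2, j = 3, h = 3, g = 1. Then constraint 1: h - n = 0; constraint 3: j + n = 6, and every other listed constraint is also met.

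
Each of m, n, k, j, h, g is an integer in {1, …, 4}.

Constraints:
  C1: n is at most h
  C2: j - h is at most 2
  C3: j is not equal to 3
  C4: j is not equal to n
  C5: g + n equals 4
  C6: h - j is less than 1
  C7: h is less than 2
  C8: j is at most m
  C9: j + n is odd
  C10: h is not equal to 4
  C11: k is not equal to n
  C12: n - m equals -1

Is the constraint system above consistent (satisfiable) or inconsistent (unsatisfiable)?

Satisfiable

The assignment m = 2, n = 1, k = 4, j = 2, h = 1, g = 3 works:
  constraint 2 holds since j - h = 1.
  constraint 5 holds since g + n = 4.
  constraint 6 holds since h - j = -1.
The rest check out directly.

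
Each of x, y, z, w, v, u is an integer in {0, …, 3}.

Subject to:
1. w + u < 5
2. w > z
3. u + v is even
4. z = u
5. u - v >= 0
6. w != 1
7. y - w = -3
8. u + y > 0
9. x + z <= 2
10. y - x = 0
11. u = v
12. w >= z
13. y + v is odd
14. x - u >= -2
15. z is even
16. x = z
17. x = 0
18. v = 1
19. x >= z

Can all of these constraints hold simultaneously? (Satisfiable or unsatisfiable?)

Unsatisfiable

Constraint 17 fixes x = 0 and constraint 18 fixes v = 1. Constraints 4, 11, and 16 give x = z = u = v, so x = v. But 0 ≠ 1 — contradiction.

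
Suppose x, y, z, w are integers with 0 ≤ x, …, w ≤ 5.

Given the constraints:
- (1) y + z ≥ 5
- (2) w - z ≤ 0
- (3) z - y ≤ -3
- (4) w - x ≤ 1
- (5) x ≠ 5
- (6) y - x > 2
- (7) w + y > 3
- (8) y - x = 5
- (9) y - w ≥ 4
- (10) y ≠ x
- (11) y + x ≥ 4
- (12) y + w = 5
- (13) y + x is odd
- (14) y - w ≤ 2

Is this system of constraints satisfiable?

Unsatisfiable

Constraints 2, 3, and 14 give z − w ≥ 0, w − y ≥ -2, y − z ≥ 3.
Adding all 3 inequalities: the left sides telescope to 0, and the right sides sum to 0 + (-2) + 3 = 1. So 0 ≥ 1, which is false.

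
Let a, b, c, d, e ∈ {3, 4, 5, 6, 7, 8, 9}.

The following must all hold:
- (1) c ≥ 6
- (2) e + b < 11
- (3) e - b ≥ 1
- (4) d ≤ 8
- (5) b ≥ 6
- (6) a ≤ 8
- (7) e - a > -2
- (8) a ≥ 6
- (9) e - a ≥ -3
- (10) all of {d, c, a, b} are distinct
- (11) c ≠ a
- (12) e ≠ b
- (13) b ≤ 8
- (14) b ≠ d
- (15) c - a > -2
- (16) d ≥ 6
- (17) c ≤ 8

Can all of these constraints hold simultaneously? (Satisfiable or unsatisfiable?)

Unsatisfiable

Constraints 1, 4, 5, 6, 8, 13, 16, and 17 confine each of d, c, a, b to the 3 values {6, …, 8}.
Constraint 10 requires all 4 of them to be distinct, but only 3 values are available — impossible by the pigeonhole principle.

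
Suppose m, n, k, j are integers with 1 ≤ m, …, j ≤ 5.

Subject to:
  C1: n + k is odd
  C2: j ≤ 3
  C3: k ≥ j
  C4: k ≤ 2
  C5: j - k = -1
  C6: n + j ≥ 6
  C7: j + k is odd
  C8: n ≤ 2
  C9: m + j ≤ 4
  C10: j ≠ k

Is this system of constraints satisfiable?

From constraint 8: n ≤ 2. From constraints 3 and 4: j ≤ k ≤ 2. Hence n + j ≤ 4. But constraint 6 requires n + j ≥ 6, and 6 > 4. Contradiction.

Unsatisfiable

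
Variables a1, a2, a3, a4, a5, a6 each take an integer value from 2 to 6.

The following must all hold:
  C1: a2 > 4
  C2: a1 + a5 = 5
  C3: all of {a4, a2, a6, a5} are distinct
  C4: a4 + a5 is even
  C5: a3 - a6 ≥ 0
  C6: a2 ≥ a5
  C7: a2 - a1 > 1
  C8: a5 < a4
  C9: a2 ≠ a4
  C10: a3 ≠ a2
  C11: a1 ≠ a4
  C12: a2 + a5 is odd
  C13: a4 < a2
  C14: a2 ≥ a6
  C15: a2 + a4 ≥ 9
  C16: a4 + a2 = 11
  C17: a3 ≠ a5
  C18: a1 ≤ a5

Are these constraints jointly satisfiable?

The assignment a1 = 2, a2 = 6, a3 = 5, a4 = 5, a5 = 3, a6 = 2 works:
  constraint 2 holds since a1 + a5 = 5.
  constraint 5 holds since a3 - a6 = 3.
The rest check out directly.

Satisfiable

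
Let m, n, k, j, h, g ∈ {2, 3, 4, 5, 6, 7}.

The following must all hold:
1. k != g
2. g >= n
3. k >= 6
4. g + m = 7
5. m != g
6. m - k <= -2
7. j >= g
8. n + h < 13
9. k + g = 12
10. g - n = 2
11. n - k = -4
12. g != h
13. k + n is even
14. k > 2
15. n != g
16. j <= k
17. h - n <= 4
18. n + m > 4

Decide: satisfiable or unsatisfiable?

Satisfiable

Try m = 2, n = 3, k = 7, j = 7, h = 7, g = 5.
Check constraint 4: g + m = 7; constraint 6: m - k = -5. The remaining constraints are straightforward to verify.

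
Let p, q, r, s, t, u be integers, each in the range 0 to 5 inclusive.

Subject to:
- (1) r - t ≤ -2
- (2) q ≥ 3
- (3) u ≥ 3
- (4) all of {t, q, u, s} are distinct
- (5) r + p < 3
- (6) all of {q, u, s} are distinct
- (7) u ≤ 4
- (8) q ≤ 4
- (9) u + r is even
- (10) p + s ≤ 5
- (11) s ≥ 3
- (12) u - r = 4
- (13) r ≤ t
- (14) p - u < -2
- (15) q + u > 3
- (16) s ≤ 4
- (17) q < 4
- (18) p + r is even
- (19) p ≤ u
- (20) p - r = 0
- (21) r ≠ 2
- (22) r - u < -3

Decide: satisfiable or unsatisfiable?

Unsatisfiable

Constraints 2, 3, 7, 8, 11, and 16 confine each of q, u, s to the 2 values {3, 4}.
Constraint 6 requires all 3 of them to be distinct, but only 2 values are available — impossible by the pigeonhole principle.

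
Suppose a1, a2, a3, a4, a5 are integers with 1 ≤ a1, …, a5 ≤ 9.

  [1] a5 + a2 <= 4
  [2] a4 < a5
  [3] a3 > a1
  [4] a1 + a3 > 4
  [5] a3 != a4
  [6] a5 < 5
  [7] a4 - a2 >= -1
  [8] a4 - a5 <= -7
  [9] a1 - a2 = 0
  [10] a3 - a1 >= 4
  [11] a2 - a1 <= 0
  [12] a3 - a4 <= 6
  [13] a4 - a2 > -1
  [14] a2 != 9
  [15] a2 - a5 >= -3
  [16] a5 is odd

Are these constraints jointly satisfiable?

Unsatisfiable

Constraints 8, 10, 11, 12, and 15 give a5 − a4 ≥ 7, a4 − a3 ≥ -6, a3 − a1 ≥ 4, a1 − a2 ≥ 0, a2 − a5 ≥ -3.
Adding all 5 inequalities: the left sides telescope to 0, and the right sides sum to 7 + (-6) + 4 + 0 + (-3) = 2. So 0 ≥ 2, which is false.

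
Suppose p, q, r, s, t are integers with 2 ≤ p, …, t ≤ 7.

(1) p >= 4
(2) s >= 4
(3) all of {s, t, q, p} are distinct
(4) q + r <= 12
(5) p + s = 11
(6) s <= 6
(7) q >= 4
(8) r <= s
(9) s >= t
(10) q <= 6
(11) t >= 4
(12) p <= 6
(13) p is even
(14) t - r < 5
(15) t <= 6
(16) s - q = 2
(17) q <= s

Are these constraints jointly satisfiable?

Unsatisfiable

Constraints 1, 2, 6, 7, 10, 11, 12, and 15 confine each of s, t, q, p to the 3 values {4, …, 6}.
Constraint 3 requires all 4 of them to be distinct, but only 3 values are available — impossible by the pigeonhole principle.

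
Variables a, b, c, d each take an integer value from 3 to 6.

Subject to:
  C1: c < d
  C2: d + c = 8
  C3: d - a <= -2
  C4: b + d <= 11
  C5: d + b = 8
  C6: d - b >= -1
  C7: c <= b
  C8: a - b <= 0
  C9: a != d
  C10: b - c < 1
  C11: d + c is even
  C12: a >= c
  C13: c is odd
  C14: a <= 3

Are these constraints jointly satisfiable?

Constraints 3, 6, and 8 give d − b ≥ -1, b − a ≥ 0, a − d ≥ 2.
Adding all 3 inequalities: the left sides telescope to 0, and the right sides sum to (-1) + 0 + 2 = 1. So 0 ≥ 1, which is false.

Unsatisfiable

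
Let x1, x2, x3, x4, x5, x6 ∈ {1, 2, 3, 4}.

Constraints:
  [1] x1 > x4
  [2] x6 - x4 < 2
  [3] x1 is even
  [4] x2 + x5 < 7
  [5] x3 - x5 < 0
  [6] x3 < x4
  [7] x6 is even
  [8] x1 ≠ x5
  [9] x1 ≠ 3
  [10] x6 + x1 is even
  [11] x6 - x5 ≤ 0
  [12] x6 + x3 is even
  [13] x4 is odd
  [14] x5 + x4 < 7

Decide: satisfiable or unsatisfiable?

Setting (x1, x2, x3, x4, x5, x6) = (4, 3, 2, 3, 3, 2) satisfies everything: constraint 2: x6 - x4 = -1; constraint 4: x2 + x5 = 6; constraint 5: x3 - x5 = -1, and the others follow.

Satisfiable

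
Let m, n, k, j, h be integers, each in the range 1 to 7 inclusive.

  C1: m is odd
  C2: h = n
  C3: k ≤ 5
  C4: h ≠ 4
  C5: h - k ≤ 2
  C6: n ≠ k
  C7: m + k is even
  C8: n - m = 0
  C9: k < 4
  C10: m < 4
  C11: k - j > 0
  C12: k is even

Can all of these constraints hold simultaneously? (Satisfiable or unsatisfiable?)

Constraint 1 makes m odd and constraint 12 makes k even, so m + k must be odd. Constraint 7 says m + k is even — contradiction.

Unsatisfiable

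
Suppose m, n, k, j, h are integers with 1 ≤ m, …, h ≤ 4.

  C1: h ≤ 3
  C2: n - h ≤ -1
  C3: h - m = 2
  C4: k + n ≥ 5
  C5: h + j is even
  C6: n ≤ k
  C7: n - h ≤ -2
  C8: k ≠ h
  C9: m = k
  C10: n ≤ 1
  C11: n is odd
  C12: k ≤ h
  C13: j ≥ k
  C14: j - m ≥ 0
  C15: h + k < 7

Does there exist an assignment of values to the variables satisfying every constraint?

From constraints 1 and 12: k ≤ h ≤ 3. From constraint 10: n ≤ 1. Hence k + n ≤ 4. But constraint 4 requires k + n ≥ 5, and 5 > 4. Contradiction.

Unsatisfiable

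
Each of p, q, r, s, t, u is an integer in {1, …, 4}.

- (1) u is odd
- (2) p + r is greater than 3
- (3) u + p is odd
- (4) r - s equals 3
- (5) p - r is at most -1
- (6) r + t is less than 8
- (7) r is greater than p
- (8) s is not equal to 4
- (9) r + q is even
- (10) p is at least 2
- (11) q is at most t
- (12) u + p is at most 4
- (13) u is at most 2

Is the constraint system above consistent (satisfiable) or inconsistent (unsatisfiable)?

Setting (p, q, r, s, t, u) = (2, 2, 4, 1, 2, 1) satisfies everything: constraint 2: p + r = 6; constraint 4: r - s = 3; constraint 5: p - r = -2, and the others follow.

Satisfiable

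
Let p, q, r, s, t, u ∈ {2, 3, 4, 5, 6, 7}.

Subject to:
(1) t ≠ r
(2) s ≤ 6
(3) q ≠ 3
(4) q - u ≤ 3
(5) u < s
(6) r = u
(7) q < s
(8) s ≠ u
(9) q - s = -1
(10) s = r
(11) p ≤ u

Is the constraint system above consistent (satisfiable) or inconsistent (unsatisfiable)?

Unsatisfiable

From constraints 6 and 10, s = r = u, so s = u. But constraint 8 says s ≠ u. Contradiction.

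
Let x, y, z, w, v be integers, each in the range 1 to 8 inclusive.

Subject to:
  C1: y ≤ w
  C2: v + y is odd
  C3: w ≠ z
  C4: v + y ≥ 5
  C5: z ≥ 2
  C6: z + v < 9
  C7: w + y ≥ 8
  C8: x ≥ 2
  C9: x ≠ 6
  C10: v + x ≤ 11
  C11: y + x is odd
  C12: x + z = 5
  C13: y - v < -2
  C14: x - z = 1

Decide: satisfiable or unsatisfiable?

Satisfiable

Setting (x, y, z, w, v) = (3, 2, 2, 8, 5) satisfies everything: constraint 4: v + y = 7; constraint 6: z + v = 7; constraint 7: w + y = 10, and the others follow.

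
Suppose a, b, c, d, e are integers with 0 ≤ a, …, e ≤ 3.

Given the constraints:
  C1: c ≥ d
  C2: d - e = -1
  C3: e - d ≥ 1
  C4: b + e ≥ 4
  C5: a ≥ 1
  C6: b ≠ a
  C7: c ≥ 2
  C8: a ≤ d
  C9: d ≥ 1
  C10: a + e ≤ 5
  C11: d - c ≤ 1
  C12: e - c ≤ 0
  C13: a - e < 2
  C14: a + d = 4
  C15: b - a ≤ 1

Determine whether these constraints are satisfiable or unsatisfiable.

Satisfiable

Take a = 2, b = 1, c = 3, d = 2, e = 3. Then constraint 2: d - e = -1; constraint 3: e - d = 1, and every other listed constraint is also met.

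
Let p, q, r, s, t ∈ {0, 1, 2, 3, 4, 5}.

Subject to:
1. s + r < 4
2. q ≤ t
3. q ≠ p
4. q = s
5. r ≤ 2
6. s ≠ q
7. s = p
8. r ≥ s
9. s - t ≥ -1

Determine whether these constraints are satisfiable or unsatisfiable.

From constraints 4 and 7, q = s = p, so q = p. But constraint 3 says q ≠ p. Contradiction.

Unsatisfiable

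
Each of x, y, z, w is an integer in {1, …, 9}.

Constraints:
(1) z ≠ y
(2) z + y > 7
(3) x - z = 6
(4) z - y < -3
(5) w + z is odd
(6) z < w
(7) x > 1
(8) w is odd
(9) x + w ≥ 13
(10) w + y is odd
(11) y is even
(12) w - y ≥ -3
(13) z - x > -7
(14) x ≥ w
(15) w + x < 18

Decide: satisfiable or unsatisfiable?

Satisfiable

Setting (x, y, z, w) = (8, 8, 2, 7) satisfies everything: constraint 2: z + y = 10; constraint 3: x - z = 6, and the others follow.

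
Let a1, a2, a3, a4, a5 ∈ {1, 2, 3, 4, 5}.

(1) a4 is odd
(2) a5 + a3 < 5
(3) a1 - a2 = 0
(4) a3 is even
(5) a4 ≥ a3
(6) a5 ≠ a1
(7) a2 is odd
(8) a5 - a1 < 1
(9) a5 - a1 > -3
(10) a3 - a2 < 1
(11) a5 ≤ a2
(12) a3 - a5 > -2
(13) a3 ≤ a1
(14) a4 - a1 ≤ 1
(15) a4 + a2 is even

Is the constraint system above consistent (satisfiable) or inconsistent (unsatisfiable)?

Satisfiable

Take a1 = 3, a2 = 3, a3 = 2, a4 = 3, a5 = 1. Then constraint 2: a5 + a3 = 3; constraint 3: a1 - a2 = 0, and every other listed constraint is also met.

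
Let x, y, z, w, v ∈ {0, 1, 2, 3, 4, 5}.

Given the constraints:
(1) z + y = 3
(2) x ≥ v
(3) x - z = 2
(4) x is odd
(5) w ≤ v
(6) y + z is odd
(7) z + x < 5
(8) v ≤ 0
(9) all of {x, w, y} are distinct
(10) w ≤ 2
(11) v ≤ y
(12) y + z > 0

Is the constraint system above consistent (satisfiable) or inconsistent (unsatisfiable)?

Satisfiable

Setting (x, y, z, w, v) = (3, 2, 1, 0, 0) satisfies everything: constraint 1: z + y = 3; constraint 3: x - z = 2; constraint 7: z + x = 4, and the others follow.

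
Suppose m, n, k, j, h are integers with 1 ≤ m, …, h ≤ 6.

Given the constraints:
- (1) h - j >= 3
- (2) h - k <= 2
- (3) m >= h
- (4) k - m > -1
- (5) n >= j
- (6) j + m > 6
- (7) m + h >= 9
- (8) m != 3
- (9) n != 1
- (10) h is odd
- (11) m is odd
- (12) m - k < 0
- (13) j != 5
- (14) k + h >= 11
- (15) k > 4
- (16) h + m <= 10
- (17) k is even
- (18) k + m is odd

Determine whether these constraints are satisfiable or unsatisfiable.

Satisfiable

Take m = 5, n = 2, k = 6, j = 2, h = 5. Then constraint 1: h - j = 3; constraint 2: h - k = -1; constraint 4: k - m = 1, and every other listed constraint is also met.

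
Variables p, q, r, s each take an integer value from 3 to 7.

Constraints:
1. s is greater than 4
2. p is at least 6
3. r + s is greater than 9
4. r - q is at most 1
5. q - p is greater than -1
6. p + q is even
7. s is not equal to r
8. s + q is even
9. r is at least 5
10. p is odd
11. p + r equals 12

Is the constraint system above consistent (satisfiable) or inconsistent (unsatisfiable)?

The assignment p = 7, q = 7, r = 5, s = 7 works:
  constraint 3 holds since r + s = 12.
  constraint 4 holds since r - q = -2.
  constraint 5 holds since q - p = 0.
The rest check out directly.

Satisfiable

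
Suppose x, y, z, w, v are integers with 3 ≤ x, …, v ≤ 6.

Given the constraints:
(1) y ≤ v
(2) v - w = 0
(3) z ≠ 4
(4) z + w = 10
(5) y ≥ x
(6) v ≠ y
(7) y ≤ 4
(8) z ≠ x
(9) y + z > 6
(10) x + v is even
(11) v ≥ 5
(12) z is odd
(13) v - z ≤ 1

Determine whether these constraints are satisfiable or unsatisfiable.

Satisfiable

Setting (x, y, z, w, v) = (3, 3, 5, 5, 5) satisfies everything: constraint 2: v - w = 0; constraint 4: z + w = 10, and the others follow.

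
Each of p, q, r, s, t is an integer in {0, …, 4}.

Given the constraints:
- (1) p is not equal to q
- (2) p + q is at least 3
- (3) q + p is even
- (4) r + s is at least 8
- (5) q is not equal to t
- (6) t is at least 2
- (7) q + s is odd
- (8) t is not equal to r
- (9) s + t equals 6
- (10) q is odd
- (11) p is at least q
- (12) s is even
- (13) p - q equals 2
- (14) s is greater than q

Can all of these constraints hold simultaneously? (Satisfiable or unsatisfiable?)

Satisfiable

Setting (p, q, r, s, t) = (3, 1, 4, 4, 2) satisfies everything: constraint 2: p + q = 4; constraint 4: r + s = 8; constraint 9: s + t = 6, and the others follow.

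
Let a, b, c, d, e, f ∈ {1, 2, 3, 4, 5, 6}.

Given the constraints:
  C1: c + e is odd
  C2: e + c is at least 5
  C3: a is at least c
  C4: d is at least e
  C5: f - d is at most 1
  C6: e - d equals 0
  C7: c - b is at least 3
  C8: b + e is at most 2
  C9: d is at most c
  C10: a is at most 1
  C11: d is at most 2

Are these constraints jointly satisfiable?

Unsatisfiable

From constraints 4 and 11: e ≤ d ≤ 2. From constraints 3 and 10: c ≤ a ≤ 1. Hence e + c ≤ 3. But constraint 2 requires e + c ≥ 5, and 5 > 3. Contradiction.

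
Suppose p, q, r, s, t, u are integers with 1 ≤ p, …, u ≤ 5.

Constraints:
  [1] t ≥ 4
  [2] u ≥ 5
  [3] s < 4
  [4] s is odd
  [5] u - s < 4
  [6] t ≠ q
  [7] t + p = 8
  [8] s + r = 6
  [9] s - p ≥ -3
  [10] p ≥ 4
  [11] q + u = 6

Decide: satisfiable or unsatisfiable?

Satisfiable

The assignment p = 4, q = 1, r = 3, s = 3, t = 4, u = 5 works:
  constraint 5 holds since u - s = 2.
  constraint 7 holds since t + p = 8.
  constraint 8 holds since s + r = 6.
The rest check out directly.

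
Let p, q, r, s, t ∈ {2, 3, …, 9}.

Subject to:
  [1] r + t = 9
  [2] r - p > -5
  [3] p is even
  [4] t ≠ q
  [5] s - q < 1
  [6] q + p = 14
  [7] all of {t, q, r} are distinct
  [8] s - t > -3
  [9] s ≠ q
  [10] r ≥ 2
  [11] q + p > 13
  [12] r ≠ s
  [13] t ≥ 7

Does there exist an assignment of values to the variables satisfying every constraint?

Satisfiable

One satisfying assignment is p = 6, q = 8, r = 2, s = 6, t = 7.
For the less obvious constraints — constraint 1: r + t = 9; constraint 2: r - p = -4; constraint 5: s - q = -2 — and the others hold by inspection.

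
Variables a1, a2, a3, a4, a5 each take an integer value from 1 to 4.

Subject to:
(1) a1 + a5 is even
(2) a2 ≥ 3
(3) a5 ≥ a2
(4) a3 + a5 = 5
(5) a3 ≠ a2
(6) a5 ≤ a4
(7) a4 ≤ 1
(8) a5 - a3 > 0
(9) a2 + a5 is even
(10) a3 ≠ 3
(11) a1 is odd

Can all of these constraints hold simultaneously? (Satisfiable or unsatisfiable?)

From constraints 2 and 3: a5 ≥ a2 and a2 ≥ 3, so a5 ≥ 3. From constraints 6 and 7: a5 ≤ a4 and a4 ≤ 1, so a5 ≤ 1. But 1 < 3, so no value of a5 works.

Unsatisfiable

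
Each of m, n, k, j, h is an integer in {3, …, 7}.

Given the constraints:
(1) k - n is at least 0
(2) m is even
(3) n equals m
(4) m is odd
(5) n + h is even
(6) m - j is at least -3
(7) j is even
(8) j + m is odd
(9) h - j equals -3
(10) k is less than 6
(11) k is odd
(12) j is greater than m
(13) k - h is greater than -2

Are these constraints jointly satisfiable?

Constraint 7 makes j even and constraint 2 makes m even, so j + m must be even. Constraint 8 says j + m is odd — contradiction.

Unsatisfiable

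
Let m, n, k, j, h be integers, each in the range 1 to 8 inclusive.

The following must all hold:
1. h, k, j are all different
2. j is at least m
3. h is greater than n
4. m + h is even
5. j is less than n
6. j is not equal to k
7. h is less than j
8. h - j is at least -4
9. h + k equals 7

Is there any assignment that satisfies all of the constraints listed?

Constraints 3, 5, and 7 give h < j, j < n, n < h. Chaining: h < j < n < h, which forces h < h — impossible.

Unsatisfiable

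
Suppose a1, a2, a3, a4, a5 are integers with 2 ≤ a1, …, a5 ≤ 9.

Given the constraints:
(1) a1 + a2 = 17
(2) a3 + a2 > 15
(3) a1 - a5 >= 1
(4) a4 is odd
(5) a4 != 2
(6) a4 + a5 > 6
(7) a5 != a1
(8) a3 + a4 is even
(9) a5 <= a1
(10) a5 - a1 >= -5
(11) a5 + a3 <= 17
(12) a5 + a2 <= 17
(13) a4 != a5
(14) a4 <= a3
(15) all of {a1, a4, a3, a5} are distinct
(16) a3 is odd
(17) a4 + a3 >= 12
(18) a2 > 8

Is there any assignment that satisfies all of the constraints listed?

One satisfying assignment is a1 = 8, a2 = 9, a3 = 9, a4 = 3, a5 = 5.
For the less obvious constraints — constraint 1: a1 + a2 = 17; constraint 2: a3 + a2 = 18; constraint 3: a1 - a5 = 3 — and the others hold by inspection.

Satisfiable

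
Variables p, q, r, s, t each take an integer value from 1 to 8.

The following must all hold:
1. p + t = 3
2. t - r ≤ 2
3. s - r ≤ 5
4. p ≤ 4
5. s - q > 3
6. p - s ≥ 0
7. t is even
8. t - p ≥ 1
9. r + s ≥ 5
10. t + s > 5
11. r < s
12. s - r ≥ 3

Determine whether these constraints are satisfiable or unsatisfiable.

Constraints 2, 6, 8, and 12 give r − t ≥ -2, t − p ≥ 1, p − s ≥ 0, s − r ≥ 3.
Adding all 4 inequalities: the left sides telescope to 0, and the right sides sum to (-2) + 1 + 0 + 3 = 2. So 0 ≥ 2, which is false.

Unsatisfiable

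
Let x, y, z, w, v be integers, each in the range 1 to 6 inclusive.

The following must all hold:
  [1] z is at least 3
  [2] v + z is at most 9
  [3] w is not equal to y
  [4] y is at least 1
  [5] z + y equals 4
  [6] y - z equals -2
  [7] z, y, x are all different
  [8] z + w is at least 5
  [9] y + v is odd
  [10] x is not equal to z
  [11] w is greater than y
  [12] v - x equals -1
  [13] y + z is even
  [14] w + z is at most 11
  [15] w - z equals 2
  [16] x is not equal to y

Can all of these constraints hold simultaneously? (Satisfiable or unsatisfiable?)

Satisfiable

One satisfying assignment is x = 5, y = 1, z = 3, w = 5, v = 4.
For the less obvious constraints — constraint 2: v + z = 7; constraint 5: z + y = 4; constraint 6: y - z = -2 — and the others hold by inspection.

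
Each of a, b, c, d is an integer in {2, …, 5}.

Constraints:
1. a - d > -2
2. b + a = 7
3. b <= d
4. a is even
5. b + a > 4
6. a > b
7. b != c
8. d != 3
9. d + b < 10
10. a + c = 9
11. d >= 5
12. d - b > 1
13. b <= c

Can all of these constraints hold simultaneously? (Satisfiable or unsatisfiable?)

Satisfiable

Take a = 4, b = 3, c = 5, d = 5. Then constraint 1: a - d = -1; constraint 2: b + a = 7; constraint 5: b + a = 7, and every other listed constraint is also met.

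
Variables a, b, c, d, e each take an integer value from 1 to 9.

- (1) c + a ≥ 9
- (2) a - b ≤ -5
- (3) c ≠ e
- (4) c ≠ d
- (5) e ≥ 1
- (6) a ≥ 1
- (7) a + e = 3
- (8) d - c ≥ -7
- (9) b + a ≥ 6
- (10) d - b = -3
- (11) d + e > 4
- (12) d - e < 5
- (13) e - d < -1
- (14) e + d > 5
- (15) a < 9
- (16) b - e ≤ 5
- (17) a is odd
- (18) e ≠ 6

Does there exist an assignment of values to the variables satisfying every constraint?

Satisfiable

Take a = 1, b = 7, c = 8, d = 4, e = 2. Then constraint 1: c + a = 9; constraint 2: a - b = -6; constraint 7: a + e = 3, and every other listed constraint is also met.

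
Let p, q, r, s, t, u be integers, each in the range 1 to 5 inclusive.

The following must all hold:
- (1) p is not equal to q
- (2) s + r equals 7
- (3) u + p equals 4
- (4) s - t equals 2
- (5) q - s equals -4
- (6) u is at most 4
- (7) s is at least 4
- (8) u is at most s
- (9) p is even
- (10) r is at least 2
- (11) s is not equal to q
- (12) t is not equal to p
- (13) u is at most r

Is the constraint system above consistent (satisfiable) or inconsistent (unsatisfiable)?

Satisfiable

The assignment p = 2, q = 1, r = 2, s = 5, t = 3, u = 2 works:
  constraint 2 holds since s + r = 7.
  constraint 3 holds since u + p = 4.
  constraint 4 holds since s - t = 2.
The rest check out directly.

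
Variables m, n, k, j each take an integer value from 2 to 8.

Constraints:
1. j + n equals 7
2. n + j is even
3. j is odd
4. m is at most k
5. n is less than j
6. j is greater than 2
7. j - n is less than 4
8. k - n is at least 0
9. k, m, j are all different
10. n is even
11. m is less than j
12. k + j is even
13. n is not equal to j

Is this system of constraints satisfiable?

Unsatisfiable

Constraint 10 makes n even and constraint 3 makes j odd, so n + j must be odd. Constraint 2 says n + j is even — contradiction.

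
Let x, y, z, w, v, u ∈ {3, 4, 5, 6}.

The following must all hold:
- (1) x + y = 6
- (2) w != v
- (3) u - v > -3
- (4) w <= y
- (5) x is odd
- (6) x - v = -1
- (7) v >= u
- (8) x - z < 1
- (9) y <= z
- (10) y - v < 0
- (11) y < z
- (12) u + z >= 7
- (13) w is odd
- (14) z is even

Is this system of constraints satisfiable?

Satisfiable

Setting (x, y, z, w, v, u) = (3, 3, 4, 3, 4, 3) satisfies everything: constraint 1: x + y = 6; constraint 3: u - v = -1, and the others follow.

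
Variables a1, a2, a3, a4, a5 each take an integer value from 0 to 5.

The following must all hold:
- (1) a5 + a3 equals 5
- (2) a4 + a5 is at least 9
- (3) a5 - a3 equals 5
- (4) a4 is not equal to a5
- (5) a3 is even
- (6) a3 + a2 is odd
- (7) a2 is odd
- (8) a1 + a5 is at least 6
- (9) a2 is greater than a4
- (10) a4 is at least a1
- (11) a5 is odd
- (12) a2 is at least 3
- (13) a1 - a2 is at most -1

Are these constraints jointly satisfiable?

One satisfying assignment is a1 = 2, a2 = 5, a3 = 0, a4 = 4, a5 = 5.
For the less obvious constraints — constraint 1: a5 + a3 = 5; constraint 2: a4 + a5 = 9 — and the others hold by inspection.

Satisfiable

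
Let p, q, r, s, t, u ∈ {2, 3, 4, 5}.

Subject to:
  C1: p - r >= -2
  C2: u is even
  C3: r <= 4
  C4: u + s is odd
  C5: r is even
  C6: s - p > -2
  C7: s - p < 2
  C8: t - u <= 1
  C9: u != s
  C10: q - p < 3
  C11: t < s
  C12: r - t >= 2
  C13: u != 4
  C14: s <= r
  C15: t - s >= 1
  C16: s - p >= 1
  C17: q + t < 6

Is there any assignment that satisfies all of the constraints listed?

Constraints 1, 12, 15, and 16 give t − s ≥ 1, s − p ≥ 1, p − r ≥ -2, r − t ≥ 2.
Adding all 4 inequalities: the left sides telescope to 0, and the right sides sum to 1 + 1 + (-2) + 2 = 2. So 0 ≥ 2, which is false.

Unsatisfiable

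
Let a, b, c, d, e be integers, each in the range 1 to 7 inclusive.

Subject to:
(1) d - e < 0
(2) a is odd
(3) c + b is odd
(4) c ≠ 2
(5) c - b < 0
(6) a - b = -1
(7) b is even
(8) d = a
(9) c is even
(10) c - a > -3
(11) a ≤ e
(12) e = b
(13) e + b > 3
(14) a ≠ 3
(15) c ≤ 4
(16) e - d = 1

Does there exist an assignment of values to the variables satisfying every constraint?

Constraint 9 makes c even and constraint 7 makes b even, so c + b must be even. Constraint 3 says c + b is odd — contradiction.

Unsatisfiable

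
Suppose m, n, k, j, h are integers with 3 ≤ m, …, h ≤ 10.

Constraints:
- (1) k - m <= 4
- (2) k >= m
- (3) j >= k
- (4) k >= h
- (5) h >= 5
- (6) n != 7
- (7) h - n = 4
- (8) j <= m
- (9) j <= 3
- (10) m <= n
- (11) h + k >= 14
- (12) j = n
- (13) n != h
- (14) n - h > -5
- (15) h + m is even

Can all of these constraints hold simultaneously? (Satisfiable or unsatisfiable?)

Unsatisfiable

From constraints 4 and 5: k ≥ h and h ≥ 5, so k ≥ 5. From constraints 3 and 9: k ≤ j and j ≤ 3, so k ≤ 3. But 3 < 5, so no value of k works.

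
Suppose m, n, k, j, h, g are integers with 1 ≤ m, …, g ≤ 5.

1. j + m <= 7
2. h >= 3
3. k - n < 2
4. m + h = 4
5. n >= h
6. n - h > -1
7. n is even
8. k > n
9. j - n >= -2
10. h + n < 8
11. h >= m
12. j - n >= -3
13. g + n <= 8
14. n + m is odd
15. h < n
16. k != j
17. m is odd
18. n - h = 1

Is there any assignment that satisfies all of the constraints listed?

Satisfiable

Setting (m, n, k, j, h, g) = (1, 4, 5, 4, 3, 3) satisfies everything: constraint 1: j + m = 5; constraint 3: k - n = 1; constraint 4: m + h = 4, and the others follow.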